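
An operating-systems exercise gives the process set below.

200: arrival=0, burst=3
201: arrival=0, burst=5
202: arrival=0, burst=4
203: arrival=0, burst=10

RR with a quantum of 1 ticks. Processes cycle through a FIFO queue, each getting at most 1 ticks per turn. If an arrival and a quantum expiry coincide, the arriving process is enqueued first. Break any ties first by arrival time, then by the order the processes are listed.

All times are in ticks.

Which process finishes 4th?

203

Schedule: | 200 0-1 | 201 1-2 | 202 2-3 | 203 3-4 | 200 4-5 | 201 5-6 | 202 6-7 | 203 7-8 | 200 8-9 | 201 9-10 | 202 10-11 | 203 11-12 | 201 12-13 | 202 13-14 | 203 14-15 | 201 15-16 | 203 16-22 |
Completion: 200=9  201=16  202=14  203=22
Turnaround (C−A): 200=9  201=16  202=14  203=22
Finish order: 200 → 202 → 201 → 203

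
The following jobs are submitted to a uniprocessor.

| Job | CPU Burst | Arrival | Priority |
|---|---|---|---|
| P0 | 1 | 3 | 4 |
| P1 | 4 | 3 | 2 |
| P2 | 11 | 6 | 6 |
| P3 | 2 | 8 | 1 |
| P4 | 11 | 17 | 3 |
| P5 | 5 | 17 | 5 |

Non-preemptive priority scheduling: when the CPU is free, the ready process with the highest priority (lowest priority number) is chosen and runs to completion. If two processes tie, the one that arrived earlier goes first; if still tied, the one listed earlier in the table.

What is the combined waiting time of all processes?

27

Gantt: | idle 0-3 | P1 3-7 | P0 7-8 | P3 8-10 | P2 10-21 | P4 21-32 | P5 32-37 |
Completion: P0=8  P1=7  P2=21  P3=10  P4=32  P5=37
Turnaround (C−A): P0=5  P1=4  P2=15  P3=2  P4=15  P5=20
Waiting = turnaround − burst: P0=4, P1=0, P2=4, P3=0, P4=4, P5=15
Total waiting = 4 + 0 + 4 + 0 + 4 + 15 = 27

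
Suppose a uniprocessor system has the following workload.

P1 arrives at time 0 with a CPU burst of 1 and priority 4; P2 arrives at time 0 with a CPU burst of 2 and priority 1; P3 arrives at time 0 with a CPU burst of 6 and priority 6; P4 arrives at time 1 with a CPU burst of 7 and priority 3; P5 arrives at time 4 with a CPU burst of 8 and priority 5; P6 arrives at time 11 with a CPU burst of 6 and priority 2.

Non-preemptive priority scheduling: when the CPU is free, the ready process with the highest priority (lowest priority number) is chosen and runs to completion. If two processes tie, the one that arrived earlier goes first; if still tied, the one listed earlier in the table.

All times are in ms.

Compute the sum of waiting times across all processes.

47

Schedule: | P2 0-2 | P4 2-9 | P1 9-10 | P5 10-18 | P6 18-24 | P3 24-30 |
Completion: P1=10  P2=2  P3=30  P4=9  P5=18  P6=24
Waiting = turnaround − burst: P1=9, P2=0, P3=24, P4=1, P5=6, P6=7
Total waiting = 9 + 0 + 24 + 1 + 6 + 7 = 47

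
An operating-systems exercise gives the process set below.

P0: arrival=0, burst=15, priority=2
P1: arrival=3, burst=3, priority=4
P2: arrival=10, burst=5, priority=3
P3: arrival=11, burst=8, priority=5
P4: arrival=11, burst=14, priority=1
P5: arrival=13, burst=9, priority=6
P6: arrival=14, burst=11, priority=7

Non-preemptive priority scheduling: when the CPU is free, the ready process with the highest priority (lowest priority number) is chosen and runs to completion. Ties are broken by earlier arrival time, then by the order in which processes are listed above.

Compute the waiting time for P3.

26

Gantt: | P0 0-15 | P4 15-29 | P2 29-34 | P1 34-37 | P3 37-45 | P5 45-54 | P6 54-65 |
Completion: P0=15  P1=37  P2=34  P3=45  P4=29  P5=54  P6=65
Turnaround (C−A): P0=15  P1=34  P2=24  P3=34  P4=18  P5=41  P6=51
Waiting(P3) = turnaround − burst = 34 − 8 = 26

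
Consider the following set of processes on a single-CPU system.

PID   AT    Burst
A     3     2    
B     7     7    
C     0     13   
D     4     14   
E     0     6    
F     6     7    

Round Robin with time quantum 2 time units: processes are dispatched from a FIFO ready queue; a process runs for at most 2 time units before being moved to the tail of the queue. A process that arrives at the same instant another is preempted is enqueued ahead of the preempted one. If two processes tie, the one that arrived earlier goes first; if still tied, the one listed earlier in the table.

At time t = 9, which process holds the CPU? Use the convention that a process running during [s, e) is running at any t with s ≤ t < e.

D

Timeline: | C 0-2 | E 2-4 | C 4-6 | A 6-8 | D 8-10 | E 10-12 | F 12-14 | C 14-16 | B 16-18 | D 18-20 | E 20-22 | F 22-24 | C 24-26 | B 26-28 | D 28-30 | F 30-32 | C 32-34 | B 34-36 | D 36-38 | F 38-39 | C 39-41 | B 41-42 | D 42-44 | C 44-45 | D 45-49 |
Completion: A=8  B=42  C=45  D=49  E=22  F=39
Turnaround (C−A): A=5  B=35  C=45  D=45  E=22  F=33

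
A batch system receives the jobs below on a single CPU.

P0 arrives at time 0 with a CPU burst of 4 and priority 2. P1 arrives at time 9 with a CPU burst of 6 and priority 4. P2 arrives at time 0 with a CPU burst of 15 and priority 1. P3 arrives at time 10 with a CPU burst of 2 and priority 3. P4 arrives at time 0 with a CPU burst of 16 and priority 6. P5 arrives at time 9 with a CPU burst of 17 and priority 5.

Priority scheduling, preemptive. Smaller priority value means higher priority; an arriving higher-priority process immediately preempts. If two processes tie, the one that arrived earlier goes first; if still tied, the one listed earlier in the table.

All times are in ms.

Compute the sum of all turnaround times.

158

Schedule: | P2 0-15 | P0 15-19 | P3 19-21 | P1 21-27 | P5 27-44 | P4 44-60 |
Completion: P0=19  P1=27  P2=15  P3=21  P4=60  P5=44
Turnaround = completion − arrival: P0=19, P1=18, P2=15, P3=11, P4=60, P5=35
Total turnaround = 19 + 18 + 15 + 11 + 60 + 35 = 158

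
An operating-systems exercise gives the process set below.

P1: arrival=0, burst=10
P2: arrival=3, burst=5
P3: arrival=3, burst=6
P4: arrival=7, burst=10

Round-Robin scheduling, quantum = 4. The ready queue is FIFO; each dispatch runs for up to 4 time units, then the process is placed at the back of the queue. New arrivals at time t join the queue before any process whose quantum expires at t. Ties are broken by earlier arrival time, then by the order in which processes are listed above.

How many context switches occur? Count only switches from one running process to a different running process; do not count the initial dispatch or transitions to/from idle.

8

Gantt: | P1 0-4 | P2 4-8 | P3 8-12 | P1 12-16 | P4 16-20 | P2 20-21 | P3 21-23 | P1 23-25 | P4 25-31 |
Completion: P1=25  P2=21  P3=23  P4=31
Turnaround (C−A): P1=25  P2=18  P3=20  P4=24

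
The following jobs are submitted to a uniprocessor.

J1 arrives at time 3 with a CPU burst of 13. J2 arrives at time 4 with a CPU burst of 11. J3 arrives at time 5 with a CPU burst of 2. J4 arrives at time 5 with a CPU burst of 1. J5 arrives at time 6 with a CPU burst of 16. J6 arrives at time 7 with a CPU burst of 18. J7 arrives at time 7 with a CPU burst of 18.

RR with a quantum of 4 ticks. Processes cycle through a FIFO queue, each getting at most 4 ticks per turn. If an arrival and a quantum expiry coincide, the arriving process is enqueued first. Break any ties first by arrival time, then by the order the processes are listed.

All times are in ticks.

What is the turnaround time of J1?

Timeline: | idle 0-3 | J1 3-7 | J2 7-11 | J3 11-13 | J4 13-14 | J5 14-18 | J6 18-22 | J7 22-26 | J1 26-30 | J2 30-34 | J5 34-38 | J6 38-42 | J7 42-46 | J1 46-50 | J2 50-53 | J5 53-57 | J6 57-61 | J7 61-65 | J1 65-66 | J5 66-70 | J6 70-74 | J7 74-78 | J6 78-80 | J7 80-82 |
Completion: J1=66  J2=53  J3=13  J4=14  J5=70  J6=80  J7=82
Turnaround (C−A): J1=63  J2=49  J3=8  J4=9  J5=64  J6=73  J7=75
Turnaround(J1) = completion − arrival = 66 − 3 = 63

63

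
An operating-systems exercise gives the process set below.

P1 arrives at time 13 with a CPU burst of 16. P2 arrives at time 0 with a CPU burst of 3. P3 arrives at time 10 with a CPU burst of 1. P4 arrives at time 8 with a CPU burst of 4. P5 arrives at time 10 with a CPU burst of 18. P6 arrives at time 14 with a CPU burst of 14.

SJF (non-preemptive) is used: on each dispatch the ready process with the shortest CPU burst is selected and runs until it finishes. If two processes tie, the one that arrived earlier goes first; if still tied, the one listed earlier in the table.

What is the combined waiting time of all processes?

Gantt: | P2 0-3 | idle 3-8 | P4 8-12 | P3 12-13 | P1 13-29 | P6 29-43 | P5 43-61 |
Completion: P1=29  P2=3  P3=13  P4=12  P5=61  P6=43
Waiting = turnaround − burst: P1=0, P2=0, P3=2, P4=0, P5=33, P6=15
Total waiting = 0 + 0 + 2 + 0 + 33 + 15 = 50

50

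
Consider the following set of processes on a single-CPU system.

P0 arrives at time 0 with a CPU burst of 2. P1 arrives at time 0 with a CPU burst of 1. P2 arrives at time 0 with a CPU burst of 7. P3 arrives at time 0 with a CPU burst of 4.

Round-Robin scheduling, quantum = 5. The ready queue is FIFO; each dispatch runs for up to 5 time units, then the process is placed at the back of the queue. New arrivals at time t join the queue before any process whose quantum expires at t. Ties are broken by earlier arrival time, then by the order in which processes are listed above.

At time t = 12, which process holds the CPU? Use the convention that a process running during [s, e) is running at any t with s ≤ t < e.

Schedule: | P0 0-2 | P1 2-3 | P2 3-8 | P3 8-12 | P2 12-14 |
Completion: P0=2  P1=3  P2=14  P3=12

P2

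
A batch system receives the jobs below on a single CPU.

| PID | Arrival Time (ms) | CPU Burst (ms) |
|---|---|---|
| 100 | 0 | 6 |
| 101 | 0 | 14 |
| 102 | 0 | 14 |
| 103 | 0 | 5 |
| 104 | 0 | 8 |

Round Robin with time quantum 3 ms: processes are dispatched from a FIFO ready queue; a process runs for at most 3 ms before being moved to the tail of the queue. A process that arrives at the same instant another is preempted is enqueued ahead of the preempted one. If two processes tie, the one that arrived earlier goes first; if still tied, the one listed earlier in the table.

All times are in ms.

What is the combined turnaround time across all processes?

173

Gantt: | 100 0-3 | 101 3-6 | 102 6-9 | 103 9-12 | 104 12-15 | 100 15-18 | 101 18-21 | 102 21-24 | 103 24-26 | 104 26-29 | 101 29-32 | 102 32-35 | 104 35-37 | 101 37-40 | 102 40-43 | 101 43-45 | 102 45-47 |
Completion: 100=18  101=45  102=47  103=26  104=37
Turnaround = completion − arrival: 100=18, 101=45, 102=47, 103=26, 104=37
Total turnaround = 18 + 45 + 47 + 26 + 37 = 173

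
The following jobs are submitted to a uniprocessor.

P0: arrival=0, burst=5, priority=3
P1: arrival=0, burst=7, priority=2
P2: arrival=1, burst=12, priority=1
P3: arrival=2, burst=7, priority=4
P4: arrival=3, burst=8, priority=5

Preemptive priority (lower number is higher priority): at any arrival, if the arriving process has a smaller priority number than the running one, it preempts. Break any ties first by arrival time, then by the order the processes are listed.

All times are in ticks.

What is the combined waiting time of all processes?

Timeline: | P1 0-1 | P2 1-13 | P1 13-19 | P0 19-24 | P3 24-31 | P4 31-39 |
Completion: P0=24  P1=19  P2=13  P3=31  P4=39
Turnaround (C−A): P0=24  P1=19  P2=12  P3=29  P4=36
Waiting = turnaround − burst: P0=19, P1=12, P2=0, P3=22, P4=28
Total waiting = 19 + 12 + 0 + 22 + 28 = 81

81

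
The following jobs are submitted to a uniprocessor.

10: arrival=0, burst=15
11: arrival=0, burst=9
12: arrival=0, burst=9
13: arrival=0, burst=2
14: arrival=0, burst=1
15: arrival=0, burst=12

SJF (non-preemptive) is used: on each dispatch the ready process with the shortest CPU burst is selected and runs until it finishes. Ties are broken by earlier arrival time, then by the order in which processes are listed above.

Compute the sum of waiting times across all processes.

Schedule: | 14 0-1 | 13 1-3 | 11 3-12 | 12 12-21 | 15 21-33 | 10 33-48 |
Completion: 10=48  11=12  12=21  13=3  14=1  15=33
Turnaround (C−A): 10=48  11=12  12=21  13=3  14=1  15=33
Waiting = turnaround − burst: 10=33, 11=3, 12=12, 13=1, 14=0, 15=21
Total waiting = 33 + 3 + 12 + 1 + 0 + 21 = 70

70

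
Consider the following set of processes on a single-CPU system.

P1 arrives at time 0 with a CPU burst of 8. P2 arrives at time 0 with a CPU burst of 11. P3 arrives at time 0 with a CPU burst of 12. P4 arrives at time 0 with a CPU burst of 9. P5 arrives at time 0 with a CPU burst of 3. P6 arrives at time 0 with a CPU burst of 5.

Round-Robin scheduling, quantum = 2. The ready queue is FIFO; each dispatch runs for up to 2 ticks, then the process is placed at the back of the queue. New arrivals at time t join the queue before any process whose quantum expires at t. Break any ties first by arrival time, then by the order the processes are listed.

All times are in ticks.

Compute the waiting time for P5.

Timeline: | P1 0-2 | P2 2-4 | P3 4-6 | P4 6-8 | P5 8-10 | P6 10-12 | P1 12-14 | P2 14-16 | P3 16-18 | P4 18-20 | P5 20-21 | P6 21-23 | P1 23-25 | P2 25-27 | P3 27-29 | P4 29-31 | P6 31-32 | P1 32-34 | P2 34-36 | P3 36-38 | P4 38-40 | P2 40-42 | P3 42-44 | P4 44-45 | P2 45-46 | P3 46-48 |
Completion: P1=34  P2=46  P3=48  P4=45  P5=21  P6=32
Turnaround (C−A): P1=34  P2=46  P3=48  P4=45  P5=21  P6=32
Waiting(P5) = turnaround − burst = 21 − 3 = 18

18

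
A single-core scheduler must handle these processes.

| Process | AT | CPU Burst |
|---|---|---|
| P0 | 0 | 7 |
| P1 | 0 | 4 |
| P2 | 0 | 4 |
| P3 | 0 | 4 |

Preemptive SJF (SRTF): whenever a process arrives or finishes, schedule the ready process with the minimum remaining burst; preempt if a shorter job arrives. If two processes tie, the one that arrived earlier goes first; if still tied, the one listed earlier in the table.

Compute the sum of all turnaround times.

Gantt: | P1 0-4 | P2 4-8 | P3 8-12 | P0 12-19 |
Completion: P0=19  P1=4  P2=8  P3=12
Turnaround (C−A): P0=19  P1=4  P2=8  P3=12
Turnaround = completion − arrival: P0=19, P1=4, P2=8, P3=12
Total turnaround = 19 + 4 + 8 + 12 = 43

43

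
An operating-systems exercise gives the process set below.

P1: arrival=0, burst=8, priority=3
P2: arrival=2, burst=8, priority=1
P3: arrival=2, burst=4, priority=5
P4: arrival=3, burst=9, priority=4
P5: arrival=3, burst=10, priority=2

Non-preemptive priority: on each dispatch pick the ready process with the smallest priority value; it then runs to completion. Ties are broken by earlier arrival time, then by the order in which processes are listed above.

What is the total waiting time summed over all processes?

Schedule: | P1 0-8 | P2 8-16 | P5 16-26 | P4 26-35 | P3 35-39 |
Completion: P1=8  P2=16  P3=39  P4=35  P5=26
Waiting = turnaround − burst: P1=0, P2=6, P3=33, P4=23, P5=13
Total waiting = 0 + 6 + 33 + 23 + 13 = 75

75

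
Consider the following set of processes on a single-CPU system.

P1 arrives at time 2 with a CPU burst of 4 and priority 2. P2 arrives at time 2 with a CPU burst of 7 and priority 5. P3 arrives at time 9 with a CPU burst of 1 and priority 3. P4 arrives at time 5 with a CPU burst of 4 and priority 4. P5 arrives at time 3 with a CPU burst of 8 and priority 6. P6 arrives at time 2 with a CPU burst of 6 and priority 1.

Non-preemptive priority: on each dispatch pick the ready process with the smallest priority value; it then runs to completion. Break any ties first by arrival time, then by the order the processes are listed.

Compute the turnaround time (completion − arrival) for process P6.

6

Timeline: | idle 0-2 | P6 2-8 | P1 8-12 | P3 12-13 | P4 13-17 | P2 17-24 | P5 24-32 |
Completion: P1=12  P2=24  P3=13  P4=17  P5=32  P6=8
Turnaround (C−A): P1=10  P2=22  P3=4  P4=12  P5=29  P6=6
Turnaround(P6) = completion − arrival = 8 − 2 = 6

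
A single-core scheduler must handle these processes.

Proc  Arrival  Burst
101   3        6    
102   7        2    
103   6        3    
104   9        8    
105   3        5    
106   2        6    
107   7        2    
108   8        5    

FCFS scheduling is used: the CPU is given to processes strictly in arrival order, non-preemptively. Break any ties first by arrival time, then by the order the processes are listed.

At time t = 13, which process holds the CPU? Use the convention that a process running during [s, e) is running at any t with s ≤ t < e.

101

Schedule: | idle 0-2 | 106 2-8 | 101 8-14 | 105 14-19 | 103 19-22 | 102 22-24 | 107 24-26 | 108 26-31 | 104 31-39 |
Completion: 101=14  102=24  103=22  104=39  105=19  106=8  107=26  108=31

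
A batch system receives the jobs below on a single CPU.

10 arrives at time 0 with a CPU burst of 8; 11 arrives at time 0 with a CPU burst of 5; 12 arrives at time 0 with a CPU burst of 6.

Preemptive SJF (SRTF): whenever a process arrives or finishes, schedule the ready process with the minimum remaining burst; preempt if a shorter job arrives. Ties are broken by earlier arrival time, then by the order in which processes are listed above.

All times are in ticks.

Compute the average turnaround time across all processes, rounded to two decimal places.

Timeline: | 11 0-5 | 12 5-11 | 10 11-19 |
Completion: 10=19  11=5  12=11
Turnaround (C−A): 10=19  11=5  12=11
Turnaround times: 10=19, 11=5, 12=11
Average turnaround = (19+5+11) / 3 = 35/3 = 11.67

11.67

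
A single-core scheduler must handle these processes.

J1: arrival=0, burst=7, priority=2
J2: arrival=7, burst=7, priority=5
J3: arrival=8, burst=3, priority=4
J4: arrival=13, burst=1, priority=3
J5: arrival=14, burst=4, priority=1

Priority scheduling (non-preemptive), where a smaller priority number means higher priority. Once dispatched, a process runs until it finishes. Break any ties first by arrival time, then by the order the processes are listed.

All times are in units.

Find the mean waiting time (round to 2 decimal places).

Schedule: | J1 0-7 | J2 7-14 | J5 14-18 | J4 18-19 | J3 19-22 |
Completion: J1=7  J2=14  J3=22  J4=19  J5=18
Waiting times: J1=0, J2=0, J3=11, J4=5, J5=0
Average waiting = (0+0+11+5+0) / 5 = 16/5 = 3.20

3.20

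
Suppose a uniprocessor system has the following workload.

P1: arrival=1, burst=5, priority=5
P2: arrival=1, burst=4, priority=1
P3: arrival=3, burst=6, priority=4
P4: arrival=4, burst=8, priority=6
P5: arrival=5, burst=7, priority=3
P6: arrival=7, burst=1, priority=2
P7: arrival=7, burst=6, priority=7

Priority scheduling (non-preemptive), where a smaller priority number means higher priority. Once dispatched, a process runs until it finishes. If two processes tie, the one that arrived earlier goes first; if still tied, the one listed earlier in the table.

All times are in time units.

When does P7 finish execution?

38

Schedule: | idle 0-1 | P2 1-5 | P5 5-12 | P6 12-13 | P3 13-19 | P1 19-24 | P4 24-32 | P7 32-38 |
Completion: P1=24  P2=5  P3=19  P4=32  P5=12  P6=13  P7=38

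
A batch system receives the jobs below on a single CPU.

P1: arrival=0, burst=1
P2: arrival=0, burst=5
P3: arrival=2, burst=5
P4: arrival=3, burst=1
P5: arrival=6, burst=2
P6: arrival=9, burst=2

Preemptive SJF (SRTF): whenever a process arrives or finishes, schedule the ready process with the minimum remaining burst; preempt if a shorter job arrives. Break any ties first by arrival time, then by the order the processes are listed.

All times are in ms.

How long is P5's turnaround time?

3

Schedule: | P1 0-1 | P2 1-3 | P4 3-4 | P2 4-7 | P5 7-9 | P6 9-11 | P3 11-16 |
Completion: P1=1  P2=7  P3=16  P4=4  P5=9  P6=11
Turnaround(P5) = completion − arrival = 9 − 6 = 3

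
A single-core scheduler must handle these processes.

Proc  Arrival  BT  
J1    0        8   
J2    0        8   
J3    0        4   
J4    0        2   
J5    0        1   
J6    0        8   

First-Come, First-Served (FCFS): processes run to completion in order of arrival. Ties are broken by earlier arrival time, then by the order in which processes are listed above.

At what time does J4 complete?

Timeline: | J1 0-8 | J2 8-16 | J3 16-20 | J4 20-22 | J5 22-23 | J6 23-31 |
Completion: J1=8  J2=16  J3=20  J4=22  J5=23  J6=31
Turnaround (C−A): J1=8  J2=16  J3=20  J4=22  J5=23  J6=31

22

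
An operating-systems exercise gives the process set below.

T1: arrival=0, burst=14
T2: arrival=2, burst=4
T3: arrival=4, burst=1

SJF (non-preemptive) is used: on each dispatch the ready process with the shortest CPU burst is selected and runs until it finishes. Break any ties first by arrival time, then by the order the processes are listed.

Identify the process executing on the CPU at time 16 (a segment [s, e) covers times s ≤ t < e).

Timeline: | T1 0-14 | T3 14-15 | T2 15-19 |
Completion: T1=14  T2=19  T3=15
Turnaround (C−A): T1=14  T2=17  T3=11

T2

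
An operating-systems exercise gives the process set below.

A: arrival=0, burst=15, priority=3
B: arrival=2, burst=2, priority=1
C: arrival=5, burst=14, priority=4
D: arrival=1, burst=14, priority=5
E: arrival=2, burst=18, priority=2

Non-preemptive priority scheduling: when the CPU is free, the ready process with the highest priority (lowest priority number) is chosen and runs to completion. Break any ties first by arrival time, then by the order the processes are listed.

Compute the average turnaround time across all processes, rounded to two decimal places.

33.80

Timeline: | A 0-15 | B 15-17 | E 17-35 | C 35-49 | D 49-63 |
Completion: A=15  B=17  C=49  D=63  E=35
Turnaround (C−A): A=15  B=15  C=44  D=62  E=33
Turnaround times: A=15, B=15, C=44, D=62, E=33
Average turnaround = (15+15+44+62+33) / 5 = 169/5 = 33.80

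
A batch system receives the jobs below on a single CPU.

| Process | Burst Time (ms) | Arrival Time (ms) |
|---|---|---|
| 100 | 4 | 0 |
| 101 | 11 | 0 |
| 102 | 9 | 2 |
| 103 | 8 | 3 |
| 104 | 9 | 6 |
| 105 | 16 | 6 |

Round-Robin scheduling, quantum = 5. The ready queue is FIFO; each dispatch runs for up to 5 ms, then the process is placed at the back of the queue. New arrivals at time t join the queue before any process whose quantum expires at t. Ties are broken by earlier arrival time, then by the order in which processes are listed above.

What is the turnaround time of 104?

Gantt: | 100 0-4 | 101 4-9 | 102 9-14 | 103 14-19 | 104 19-24 | 105 24-29 | 101 29-34 | 102 34-38 | 103 38-41 | 104 41-45 | 105 45-50 | 101 50-51 | 105 51-57 |
Completion: 100=4  101=51  102=38  103=41  104=45  105=57
Turnaround (C−A): 100=4  101=51  102=36  103=38  104=39  105=51
Turnaround(104) = completion − arrival = 45 − 6 = 39

39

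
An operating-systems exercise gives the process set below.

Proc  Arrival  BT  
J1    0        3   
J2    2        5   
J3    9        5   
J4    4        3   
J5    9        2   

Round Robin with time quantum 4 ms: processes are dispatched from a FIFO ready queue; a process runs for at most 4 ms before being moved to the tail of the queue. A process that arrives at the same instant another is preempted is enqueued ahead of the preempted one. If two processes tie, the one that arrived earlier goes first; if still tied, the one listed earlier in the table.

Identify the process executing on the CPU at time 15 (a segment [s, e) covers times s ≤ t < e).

J5

Gantt: | J1 0-3 | J2 3-7 | J4 7-10 | J2 10-11 | J3 11-15 | J5 15-17 | J3 17-18 |
Completion: J1=3  J2=11  J3=18  J4=10  J5=17
Turnaround (C−A): J1=3  J2=9  J3=9  J4=6  J5=8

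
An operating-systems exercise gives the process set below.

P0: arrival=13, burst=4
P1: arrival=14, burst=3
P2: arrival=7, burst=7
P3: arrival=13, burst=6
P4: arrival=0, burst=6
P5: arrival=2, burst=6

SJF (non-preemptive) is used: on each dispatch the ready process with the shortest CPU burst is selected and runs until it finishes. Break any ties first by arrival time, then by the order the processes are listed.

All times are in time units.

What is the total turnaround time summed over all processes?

Schedule: | P4 0-6 | P5 6-12 | P2 12-19 | P1 19-22 | P0 22-26 | P3 26-32 |
Completion: P0=26  P1=22  P2=19  P3=32  P4=6  P5=12
Turnaround = completion − arrival: P0=13, P1=8, P2=12, P3=19, P4=6, P5=10
Total turnaround = 13 + 8 + 12 + 19 + 6 + 10 = 68

68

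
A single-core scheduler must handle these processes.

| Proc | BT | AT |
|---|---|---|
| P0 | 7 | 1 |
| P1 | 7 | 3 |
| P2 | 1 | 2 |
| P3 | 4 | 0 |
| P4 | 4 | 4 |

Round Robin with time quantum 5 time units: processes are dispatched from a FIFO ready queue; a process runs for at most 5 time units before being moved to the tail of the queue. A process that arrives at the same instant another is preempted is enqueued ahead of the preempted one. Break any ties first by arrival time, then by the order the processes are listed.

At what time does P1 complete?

23

Gantt: | P3 0-4 | P0 4-9 | P2 9-10 | P1 10-15 | P4 15-19 | P0 19-21 | P1 21-23 |
Completion: P0=21  P1=23  P2=10  P3=4  P4=19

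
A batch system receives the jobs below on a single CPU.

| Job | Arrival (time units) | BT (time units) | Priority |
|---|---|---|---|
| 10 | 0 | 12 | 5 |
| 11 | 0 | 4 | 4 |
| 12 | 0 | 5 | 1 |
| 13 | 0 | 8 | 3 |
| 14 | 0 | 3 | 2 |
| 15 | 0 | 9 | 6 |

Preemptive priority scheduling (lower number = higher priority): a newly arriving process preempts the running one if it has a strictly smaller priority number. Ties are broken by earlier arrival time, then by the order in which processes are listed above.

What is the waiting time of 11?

Schedule: | 12 0-5 | 14 5-8 | 13 8-16 | 11 16-20 | 10 20-32 | 15 32-41 |
Completion: 10=32  11=20  12=5  13=16  14=8  15=41
Turnaround (C−A): 10=32  11=20  12=5  13=16  14=8  15=41
Waiting(11) = turnaround − burst = 20 − 4 = 16

16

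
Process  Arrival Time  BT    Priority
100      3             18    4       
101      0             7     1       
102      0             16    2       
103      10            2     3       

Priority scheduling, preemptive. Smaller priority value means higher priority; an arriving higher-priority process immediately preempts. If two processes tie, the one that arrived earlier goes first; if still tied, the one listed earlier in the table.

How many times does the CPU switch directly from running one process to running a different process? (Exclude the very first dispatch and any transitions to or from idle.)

3

Gantt: | 101 0-7 | 102 7-23 | 103 23-25 | 100 25-43 |
Completion: 100=43  101=7  102=23  103=25
Turnaround (C−A): 100=40  101=7  102=23  103=15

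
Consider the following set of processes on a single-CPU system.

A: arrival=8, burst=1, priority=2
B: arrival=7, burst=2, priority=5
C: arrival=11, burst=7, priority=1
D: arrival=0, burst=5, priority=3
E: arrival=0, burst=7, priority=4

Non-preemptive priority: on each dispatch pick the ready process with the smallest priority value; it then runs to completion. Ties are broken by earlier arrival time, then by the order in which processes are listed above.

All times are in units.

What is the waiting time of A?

11

Gantt: | D 0-5 | E 5-12 | C 12-19 | A 19-20 | B 20-22 |
Completion: A=20  B=22  C=19  D=5  E=12
Turnaround (C−A): A=12  B=15  C=8  D=5  E=12
Waiting(A) = turnaround − burst = 12 − 1 = 11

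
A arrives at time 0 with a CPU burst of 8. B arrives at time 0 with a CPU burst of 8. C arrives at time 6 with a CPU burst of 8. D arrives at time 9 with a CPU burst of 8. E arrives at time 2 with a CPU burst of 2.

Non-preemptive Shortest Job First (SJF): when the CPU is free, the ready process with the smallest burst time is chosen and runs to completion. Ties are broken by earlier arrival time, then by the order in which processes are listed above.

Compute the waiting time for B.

Schedule: | A 0-8 | E 8-10 | B 10-18 | C 18-26 | D 26-34 |
Completion: A=8  B=18  C=26  D=34  E=10
Turnaround (C−A): A=8  B=18  C=20  D=25  E=8
Waiting(B) = turnaround − burst = 18 − 8 = 10

10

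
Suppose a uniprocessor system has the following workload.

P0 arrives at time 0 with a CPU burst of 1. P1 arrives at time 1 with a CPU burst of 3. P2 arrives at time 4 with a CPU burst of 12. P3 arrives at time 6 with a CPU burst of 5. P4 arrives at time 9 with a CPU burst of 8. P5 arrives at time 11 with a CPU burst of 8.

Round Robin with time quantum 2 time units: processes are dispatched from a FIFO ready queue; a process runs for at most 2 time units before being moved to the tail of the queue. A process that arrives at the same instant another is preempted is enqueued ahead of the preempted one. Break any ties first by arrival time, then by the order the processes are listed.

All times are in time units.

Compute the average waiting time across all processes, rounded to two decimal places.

10.17

Gantt: | P0 0-1 | P1 1-4 | P2 4-6 | P3 6-8 | P2 8-10 | P3 10-12 | P4 12-14 | P2 14-16 | P5 16-18 | P3 18-19 | P4 19-21 | P2 21-23 | P5 23-25 | P4 25-27 | P2 27-29 | P5 29-31 | P4 31-33 | P2 33-35 | P5 35-37 |
Completion: P0=1  P1=4  P2=35  P3=19  P4=33  P5=37
Turnaround (C−A): P0=1  P1=3  P2=31  P3=13  P4=24  P5=26
Waiting times: P0=0, P1=0, P2=19, P3=8, P4=16, P5=18
Average waiting = (0+0+19+8+16+18) / 6 = 61/6 = 10.17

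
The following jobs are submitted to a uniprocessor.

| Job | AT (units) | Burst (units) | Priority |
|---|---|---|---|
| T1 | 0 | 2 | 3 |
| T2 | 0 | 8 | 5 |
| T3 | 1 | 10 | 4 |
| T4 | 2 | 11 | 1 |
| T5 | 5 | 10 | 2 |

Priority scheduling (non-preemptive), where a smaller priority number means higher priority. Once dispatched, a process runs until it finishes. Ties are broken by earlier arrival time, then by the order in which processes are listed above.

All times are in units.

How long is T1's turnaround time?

Timeline: | T1 0-2 | T4 2-13 | T5 13-23 | T3 23-33 | T2 33-41 |
Completion: T1=2  T2=41  T3=33  T4=13  T5=23
Turnaround (C−A): T1=2  T2=41  T3=32  T4=11  T5=18
Turnaround(T1) = completion − arrival = 2 − 0 = 2

2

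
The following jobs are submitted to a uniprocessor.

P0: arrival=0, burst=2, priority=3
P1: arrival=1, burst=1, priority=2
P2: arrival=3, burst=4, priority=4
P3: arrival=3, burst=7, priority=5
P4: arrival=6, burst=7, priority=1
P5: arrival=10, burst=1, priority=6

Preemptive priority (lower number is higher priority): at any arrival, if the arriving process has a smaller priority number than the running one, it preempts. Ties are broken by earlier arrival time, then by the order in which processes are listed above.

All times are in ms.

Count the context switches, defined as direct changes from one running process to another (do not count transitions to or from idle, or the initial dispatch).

Gantt: | P0 0-1 | P1 1-2 | P0 2-3 | P2 3-6 | P4 6-13 | P2 13-14 | P3 14-21 | P5 21-22 |
Completion: P0=3  P1=2  P2=14  P3=21  P4=13  P5=22

7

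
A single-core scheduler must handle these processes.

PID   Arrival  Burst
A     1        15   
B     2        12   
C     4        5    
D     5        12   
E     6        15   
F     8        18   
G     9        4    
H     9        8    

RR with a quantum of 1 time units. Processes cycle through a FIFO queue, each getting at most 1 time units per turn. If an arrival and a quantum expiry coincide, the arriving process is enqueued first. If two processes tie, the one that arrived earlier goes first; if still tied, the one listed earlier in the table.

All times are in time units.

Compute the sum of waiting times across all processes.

Schedule: | idle 0-1 | A 1-2 | B 2-3 | A 3-4 | B 4-5 | C 5-6 | A 6-7 | D 7-8 | B 8-9 | E 9-10 | C 10-11 | A 11-12 | F 12-13 | D 13-14 | G 14-15 | H 15-16 | B 16-17 | E 17-18 | C 18-19 | A 19-20 | F 20-21 | D 21-22 | G 22-23 | H 23-24 | B 24-25 | E 25-26 | C 26-27 | A 27-28 | F 28-29 | D 29-30 | G 30-31 | H 31-32 | B 32-33 | E 33-34 | C 34-35 | A 35-36 | F 36-37 | D 37-38 | G 38-39 | H 39-40 | B 40-41 | E 41-42 | A 42-43 | F 43-44 | D 44-45 | H 45-46 | B 46-47 | E 47-48 | A 48-49 | F 49-50 | D 50-51 | H 51-52 | B 52-53 | E 53-54 | A 54-55 | F 55-56 | D 56-57 | H 57-58 | B 58-59 | E 59-60 | A 60-61 | F 61-62 | D 62-63 | H 63-64 | B 64-65 | E 65-66 | A 66-67 | F 67-68 | D 68-69 | B 69-70 | E 70-71 | A 71-72 | F 72-73 | D 73-74 | E 74-75 | A 75-76 | F 76-77 | D 77-78 | E 78-79 | A 79-80 | F 80-81 | E 81-82 | F 82-83 | E 83-84 | F 84-85 | E 85-86 | F 86-90 |
Completion: A=80  B=70  C=35  D=78  E=86  F=90  G=39  H=64
Waiting = turnaround − burst: A=64, B=56, C=26, D=61, E=65, F=64, G=26, H=47
Total waiting = 64 + 56 + 26 + 61 + 65 + 64 + 26 + 47 = 409

409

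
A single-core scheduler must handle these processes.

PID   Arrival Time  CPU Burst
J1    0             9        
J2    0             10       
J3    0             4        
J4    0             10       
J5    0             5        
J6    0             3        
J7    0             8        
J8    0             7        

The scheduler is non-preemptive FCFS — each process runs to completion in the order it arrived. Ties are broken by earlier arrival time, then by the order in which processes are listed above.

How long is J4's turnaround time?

33

Gantt: | J1 0-9 | J2 9-19 | J3 19-23 | J4 23-33 | J5 33-38 | J6 38-41 | J7 41-49 | J8 49-56 |
Completion: J1=9  J2=19  J3=23  J4=33  J5=38  J6=41  J7=49  J8=56
Turnaround(J4) = completion − arrival = 33 − 0 = 33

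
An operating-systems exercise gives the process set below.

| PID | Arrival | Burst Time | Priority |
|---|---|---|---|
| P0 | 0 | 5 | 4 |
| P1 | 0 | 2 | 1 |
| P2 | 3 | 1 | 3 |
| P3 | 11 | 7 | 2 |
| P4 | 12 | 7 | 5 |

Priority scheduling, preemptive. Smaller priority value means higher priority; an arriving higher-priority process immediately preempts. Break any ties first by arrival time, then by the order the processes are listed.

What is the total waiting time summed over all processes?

Timeline: | P1 0-2 | P0 2-3 | P2 3-4 | P0 4-8 | idle 8-11 | P3 11-18 | P4 18-25 |
Completion: P0=8  P1=2  P2=4  P3=18  P4=25
Waiting = turnaround − burst: P0=3, P1=0, P2=0, P3=0, P4=6
Total waiting = 3 + 0 + 0 + 0 + 6 = 9

9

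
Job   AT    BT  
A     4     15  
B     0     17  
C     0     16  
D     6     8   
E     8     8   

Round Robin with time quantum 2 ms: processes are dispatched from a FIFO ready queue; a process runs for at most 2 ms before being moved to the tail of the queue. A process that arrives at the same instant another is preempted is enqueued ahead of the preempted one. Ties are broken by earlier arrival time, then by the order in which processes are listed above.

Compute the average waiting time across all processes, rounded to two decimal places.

39.00

Gantt: | B 0-2 | C 2-4 | B 4-6 | A 6-8 | C 8-10 | D 10-12 | B 12-14 | E 14-16 | A 16-18 | C 18-20 | D 20-22 | B 22-24 | E 24-26 | A 26-28 | C 28-30 | D 30-32 | B 32-34 | E 34-36 | A 36-38 | C 38-40 | D 40-42 | B 42-44 | E 44-46 | A 46-48 | C 48-50 | B 50-52 | A 52-54 | C 54-56 | B 56-58 | A 58-60 | C 60-62 | B 62-63 | A 63-64 |
Completion: A=64  B=63  C=62  D=42  E=46
Turnaround (C−A): A=60  B=63  C=62  D=36  E=38
Waiting times: A=45, B=46, C=46, D=28, E=30
Average waiting = (45+46+46+28+30) / 5 = 195/5 = 39.00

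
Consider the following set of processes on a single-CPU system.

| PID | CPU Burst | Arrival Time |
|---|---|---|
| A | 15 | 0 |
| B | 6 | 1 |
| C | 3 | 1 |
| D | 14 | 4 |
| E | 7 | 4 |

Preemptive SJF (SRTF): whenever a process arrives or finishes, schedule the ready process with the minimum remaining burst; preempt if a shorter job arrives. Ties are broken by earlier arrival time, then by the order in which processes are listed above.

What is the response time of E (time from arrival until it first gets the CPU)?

6

Timeline: | A 0-1 | C 1-4 | B 4-10 | E 10-17 | A 17-31 | D 31-45 |
Completion: A=31  B=10  C=4  D=45  E=17
Response(E) = first start − arrival = 10 − 4 = 6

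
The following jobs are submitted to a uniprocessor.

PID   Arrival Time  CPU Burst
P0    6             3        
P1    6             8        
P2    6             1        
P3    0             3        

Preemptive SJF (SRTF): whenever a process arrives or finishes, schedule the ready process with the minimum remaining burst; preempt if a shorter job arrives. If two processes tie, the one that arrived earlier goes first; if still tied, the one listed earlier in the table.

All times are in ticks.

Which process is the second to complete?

P2

Gantt: | P3 0-3 | idle 3-6 | P2 6-7 | P0 7-10 | P1 10-18 |
Completion: P0=10  P1=18  P2=7  P3=3
Turnaround (C−A): P0=4  P1=12  P2=1  P3=3
Finish order: P3 → P2 → P0 → P1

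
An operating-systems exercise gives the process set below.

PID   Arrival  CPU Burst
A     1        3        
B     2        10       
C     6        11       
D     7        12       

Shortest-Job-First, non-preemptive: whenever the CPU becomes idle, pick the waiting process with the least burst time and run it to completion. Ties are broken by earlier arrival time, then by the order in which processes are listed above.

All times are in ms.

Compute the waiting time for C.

8

Timeline: | idle 0-1 | A 1-4 | B 4-14 | C 14-25 | D 25-37 |
Completion: A=4  B=14  C=25  D=37
Waiting(C) = turnaround − burst = 19 − 11 = 8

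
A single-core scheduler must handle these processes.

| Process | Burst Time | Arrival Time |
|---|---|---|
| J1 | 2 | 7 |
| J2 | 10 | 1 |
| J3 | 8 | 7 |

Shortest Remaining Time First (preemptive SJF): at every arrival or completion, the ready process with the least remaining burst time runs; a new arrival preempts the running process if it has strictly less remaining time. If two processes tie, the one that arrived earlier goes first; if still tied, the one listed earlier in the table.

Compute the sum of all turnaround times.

Gantt: | idle 0-1 | J2 1-7 | J1 7-9 | J2 9-13 | J3 13-21 |
Completion: J1=9  J2=13  J3=21
Turnaround (C−A): J1=2  J2=12  J3=14
Turnaround = completion − arrival: J1=2, J2=12, J3=14
Total turnaround = 2 + 12 + 14 = 28

28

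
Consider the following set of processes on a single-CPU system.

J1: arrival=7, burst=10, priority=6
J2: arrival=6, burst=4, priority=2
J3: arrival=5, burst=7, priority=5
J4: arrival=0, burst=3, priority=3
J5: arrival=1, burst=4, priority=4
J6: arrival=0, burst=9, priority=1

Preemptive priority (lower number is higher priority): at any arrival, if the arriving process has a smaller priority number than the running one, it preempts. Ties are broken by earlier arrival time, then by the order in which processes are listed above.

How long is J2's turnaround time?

Timeline: | J6 0-9 | J2 9-13 | J4 13-16 | J5 16-20 | J3 20-27 | J1 27-37 |
Completion: J1=37  J2=13  J3=27  J4=16  J5=20  J6=9
Turnaround (C−A): J1=30  J2=7  J3=22  J4=16  J5=19  J6=9
Turnaround(J2) = completion − arrival = 13 − 6 = 7

7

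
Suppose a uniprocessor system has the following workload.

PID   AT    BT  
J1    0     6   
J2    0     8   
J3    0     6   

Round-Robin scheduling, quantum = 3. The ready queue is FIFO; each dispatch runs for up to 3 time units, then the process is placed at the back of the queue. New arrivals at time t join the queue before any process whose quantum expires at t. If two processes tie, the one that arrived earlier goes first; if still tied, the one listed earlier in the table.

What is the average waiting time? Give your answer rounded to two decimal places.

10.00

Gantt: | J1 0-3 | J2 3-6 | J3 6-9 | J1 9-12 | J2 12-15 | J3 15-18 | J2 18-20 |
Completion: J1=12  J2=20  J3=18
Turnaround (C−A): J1=12  J2=20  J3=18
Waiting times: J1=6, J2=12, J3=12
Average waiting = (6+12+12) / 3 = 30/3 = 10.00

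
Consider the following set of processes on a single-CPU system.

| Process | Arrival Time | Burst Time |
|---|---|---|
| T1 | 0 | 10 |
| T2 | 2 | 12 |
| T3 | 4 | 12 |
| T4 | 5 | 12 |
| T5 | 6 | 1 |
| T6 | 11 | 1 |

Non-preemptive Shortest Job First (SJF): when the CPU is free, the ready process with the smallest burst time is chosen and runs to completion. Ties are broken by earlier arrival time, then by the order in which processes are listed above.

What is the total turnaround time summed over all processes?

Schedule: | T1 0-10 | T5 10-11 | T6 11-12 | T2 12-24 | T3 24-36 | T4 36-48 |
Completion: T1=10  T2=24  T3=36  T4=48  T5=11  T6=12
Turnaround = completion − arrival: T1=10, T2=22, T3=32, T4=43, T5=5, T6=1
Total turnaround = 10 + 22 + 32 + 43 + 5 + 1 = 113

113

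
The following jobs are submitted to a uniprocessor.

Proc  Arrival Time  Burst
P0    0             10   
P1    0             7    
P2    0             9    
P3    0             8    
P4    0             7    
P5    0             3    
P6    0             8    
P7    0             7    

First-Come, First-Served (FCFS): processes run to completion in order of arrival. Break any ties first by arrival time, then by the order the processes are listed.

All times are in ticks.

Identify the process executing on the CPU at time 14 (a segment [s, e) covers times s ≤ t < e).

P1

Gantt: | P0 0-10 | P1 10-17 | P2 17-26 | P3 26-34 | P4 34-41 | P5 41-44 | P6 44-52 | P7 52-59 |
Completion: P0=10  P1=17  P2=26  P3=34  P4=41  P5=44  P6=52  P7=59
Turnaround (C−A): P0=10  P1=17  P2=26  P3=34  P4=41  P5=44  P6=52  P7=59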